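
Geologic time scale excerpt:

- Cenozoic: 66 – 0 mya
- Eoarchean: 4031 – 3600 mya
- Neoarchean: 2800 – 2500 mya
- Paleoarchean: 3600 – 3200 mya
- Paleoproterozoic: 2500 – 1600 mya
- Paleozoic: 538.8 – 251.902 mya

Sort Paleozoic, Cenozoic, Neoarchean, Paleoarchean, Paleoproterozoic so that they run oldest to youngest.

The oldest of these is Paleoarchean (starts 3600 Ma) and the youngest is Cenozoic (ends 0 Ma).
In between, by decreasing start age: Neoarchean (2800), Paleoproterozoic (2500), Paleozoic (538.8).

Paleoarchean, then Neoarchean, then Paleoproterozoic, then Paleozoic, then Cenozoic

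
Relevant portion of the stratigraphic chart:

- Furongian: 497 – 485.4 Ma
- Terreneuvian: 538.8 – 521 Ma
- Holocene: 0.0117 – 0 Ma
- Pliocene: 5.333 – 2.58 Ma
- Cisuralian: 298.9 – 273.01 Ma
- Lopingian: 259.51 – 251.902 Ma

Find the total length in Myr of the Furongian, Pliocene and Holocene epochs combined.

Each duration: Furongian = 11.6; Pliocene = 2.753; Holocene = 0.0117.
Sum: 11.6 + 2.753 + 0.0117 = 14.3647 Myr.

14.3647 million years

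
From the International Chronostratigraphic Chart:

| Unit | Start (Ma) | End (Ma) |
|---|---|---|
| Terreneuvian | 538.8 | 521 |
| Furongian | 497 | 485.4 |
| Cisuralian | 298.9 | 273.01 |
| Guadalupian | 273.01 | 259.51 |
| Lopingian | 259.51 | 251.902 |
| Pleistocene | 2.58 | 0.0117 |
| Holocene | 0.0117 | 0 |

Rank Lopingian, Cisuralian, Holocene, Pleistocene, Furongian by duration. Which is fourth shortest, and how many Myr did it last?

Furongian, 11.6 million years

Start − end for each: Lopingian 259.51 − 251.902 = 7.608; Cisuralian 298.9 − 273.01 = 25.89; Holocene 0.0117 − 0 = 0.0117; Pleistocene 2.58 − 0.0117 = 2.5683; Furongian 497 − 485.4 = 11.6.
Ranking these from shortest: Holocene < Pleistocene < Lopingian < Furongian < Cisuralian.
Position 4 in that ranking is Furongian, which lasted 11.6 Myr.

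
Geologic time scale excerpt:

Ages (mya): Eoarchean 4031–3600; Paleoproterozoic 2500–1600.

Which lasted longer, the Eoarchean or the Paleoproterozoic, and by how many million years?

Eoarchean: 4031 − 3600 = 431 Myr.
Paleoproterozoic: 2500 − 1600 = 900 Myr.
Difference: 900 − 431 = 469 Myr, so the Paleoproterozoic was longer.

Paleoproterozoic, by 469 million years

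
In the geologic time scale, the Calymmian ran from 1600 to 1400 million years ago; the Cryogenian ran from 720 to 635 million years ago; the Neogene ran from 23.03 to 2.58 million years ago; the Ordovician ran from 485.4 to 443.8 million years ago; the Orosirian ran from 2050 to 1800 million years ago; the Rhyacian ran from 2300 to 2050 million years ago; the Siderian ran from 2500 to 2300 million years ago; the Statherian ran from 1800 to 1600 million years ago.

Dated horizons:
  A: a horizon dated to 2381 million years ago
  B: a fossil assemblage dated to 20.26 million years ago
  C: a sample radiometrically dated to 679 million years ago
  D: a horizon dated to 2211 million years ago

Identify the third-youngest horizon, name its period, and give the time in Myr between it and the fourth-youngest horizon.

D, in the Rhyacian; 170 million years to A

Sorted youngest-first by Ma: B (20.26), C (679), D (2211), A (2381).
The third youngest is D at 2211 Ma, which lies in 2300–2050 Ma: the Rhyacian.
The fourth youngest is A at 2381 Ma; separation = |2211 − 2381| = 170 Myr.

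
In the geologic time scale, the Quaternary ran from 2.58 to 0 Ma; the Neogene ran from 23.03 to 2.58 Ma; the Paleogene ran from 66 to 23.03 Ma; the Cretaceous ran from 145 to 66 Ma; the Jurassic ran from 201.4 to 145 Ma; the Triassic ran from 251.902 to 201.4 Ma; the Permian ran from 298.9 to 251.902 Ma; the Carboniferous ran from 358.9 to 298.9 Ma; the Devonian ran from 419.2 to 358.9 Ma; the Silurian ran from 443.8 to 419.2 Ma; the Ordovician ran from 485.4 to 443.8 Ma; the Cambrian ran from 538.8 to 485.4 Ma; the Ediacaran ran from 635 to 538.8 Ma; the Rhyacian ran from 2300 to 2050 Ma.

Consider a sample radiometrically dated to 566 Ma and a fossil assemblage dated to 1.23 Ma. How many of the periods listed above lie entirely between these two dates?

11

566 Ma sits inside the Ediacaran (635–538.8) and 1.23 Ma inside the Quaternary (2.58–0); neither of those is wholly between the two dates.
The listed periods lying completely between them are Cambrian, Ordovician, Silurian, Devonian, Carboniferous, Permian, Triassic, Jurassic, Cretaceous, Paleogene, Neogene — 11 in all.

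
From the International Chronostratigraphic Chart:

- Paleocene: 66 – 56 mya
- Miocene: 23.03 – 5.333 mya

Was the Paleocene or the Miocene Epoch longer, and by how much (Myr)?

Miocene, by 7.697 million years

Paleocene: 66 − 56 = 10 Myr.
Miocene: 23.03 − 5.333 = 17.697 Myr.
Difference: 17.697 − 10 = 7.697 Myr, so the Miocene was longer.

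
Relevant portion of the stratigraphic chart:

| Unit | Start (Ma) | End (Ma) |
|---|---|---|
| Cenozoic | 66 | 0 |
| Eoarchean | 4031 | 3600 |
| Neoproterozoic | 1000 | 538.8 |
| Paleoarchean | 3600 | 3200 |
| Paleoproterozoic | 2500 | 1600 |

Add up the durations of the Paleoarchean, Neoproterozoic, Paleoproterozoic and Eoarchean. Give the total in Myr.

Each duration: Paleoarchean = 400; Neoproterozoic = 461.2; Paleoproterozoic = 900; Eoarchean = 431.
Sum: 400 + 461.2 + 900 + 431 = 2192.2 Myr.

2192.2 million years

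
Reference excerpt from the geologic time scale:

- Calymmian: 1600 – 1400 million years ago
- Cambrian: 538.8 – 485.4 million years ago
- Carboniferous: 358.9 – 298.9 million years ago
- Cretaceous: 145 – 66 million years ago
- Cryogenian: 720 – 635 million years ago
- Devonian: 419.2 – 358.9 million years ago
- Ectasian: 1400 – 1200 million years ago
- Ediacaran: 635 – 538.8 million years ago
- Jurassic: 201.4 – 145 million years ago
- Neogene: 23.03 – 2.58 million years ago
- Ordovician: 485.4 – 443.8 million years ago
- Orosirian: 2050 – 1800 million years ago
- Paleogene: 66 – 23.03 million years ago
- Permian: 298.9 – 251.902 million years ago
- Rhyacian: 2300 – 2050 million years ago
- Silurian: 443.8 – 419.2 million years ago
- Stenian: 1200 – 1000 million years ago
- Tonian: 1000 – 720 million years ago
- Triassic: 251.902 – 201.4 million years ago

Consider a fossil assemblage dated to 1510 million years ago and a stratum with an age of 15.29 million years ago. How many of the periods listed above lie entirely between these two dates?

1510 Ma sits inside the Calymmian (1600–1400) and 15.29 Ma inside the Neogene (23.03–2.58); neither of those is wholly between the two dates.
The listed periods lying completely between them are Ectasian, Stenian, Tonian, Cryogenian, Ediacaran, Cambrian, Ordovician, Silurian, Devonian, Carboniferous, Permian, Triassic, Jurassic, Cretaceous, Paleogene — 15 in all.

15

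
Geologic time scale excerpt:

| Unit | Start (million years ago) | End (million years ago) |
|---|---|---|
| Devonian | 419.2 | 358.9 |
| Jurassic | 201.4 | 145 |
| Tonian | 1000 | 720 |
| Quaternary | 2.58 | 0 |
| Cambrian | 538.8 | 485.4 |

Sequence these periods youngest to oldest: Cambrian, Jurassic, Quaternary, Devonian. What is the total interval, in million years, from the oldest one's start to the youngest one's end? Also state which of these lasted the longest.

Quaternary, Jurassic, Devonian, Cambrian; total span 538.8 Myr; longest is Devonian

From the excerpt: Cambrian 538.8–485.4; Jurassic 201.4–145; Quaternary 2.58–0; Devonian 419.2–358.9 (Ma).
Larger Ma is earlier, so the oldest is Cambrian and the youngest is Quaternary; youngest to oldest: Quaternary, Jurassic, Devonian, Cambrian.
Oldest start 538.8 minus youngest end 0 gives 538.8 Myr overall.
Individual lengths (start − end): Devonian 60.3; Jurassic 56.4; Cambrian 53.4; Quaternary 2.58. The largest is Devonian at 60.3 Myr.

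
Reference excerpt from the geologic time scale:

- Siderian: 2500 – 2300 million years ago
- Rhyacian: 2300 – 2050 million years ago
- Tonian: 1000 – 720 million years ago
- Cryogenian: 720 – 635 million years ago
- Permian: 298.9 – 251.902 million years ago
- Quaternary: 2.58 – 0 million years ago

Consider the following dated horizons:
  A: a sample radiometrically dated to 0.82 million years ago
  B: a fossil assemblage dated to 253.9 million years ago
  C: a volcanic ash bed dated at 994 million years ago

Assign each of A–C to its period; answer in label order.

Match each age against the start–end ranges in the excerpt: A = 0.82 Ma → Quaternary (2.58–0); B = 253.9 Ma → Permian (298.9–251.902); C = 994 Ma → Tonian (1000–720).

A — Quaternary; B — Permian; C — Tonian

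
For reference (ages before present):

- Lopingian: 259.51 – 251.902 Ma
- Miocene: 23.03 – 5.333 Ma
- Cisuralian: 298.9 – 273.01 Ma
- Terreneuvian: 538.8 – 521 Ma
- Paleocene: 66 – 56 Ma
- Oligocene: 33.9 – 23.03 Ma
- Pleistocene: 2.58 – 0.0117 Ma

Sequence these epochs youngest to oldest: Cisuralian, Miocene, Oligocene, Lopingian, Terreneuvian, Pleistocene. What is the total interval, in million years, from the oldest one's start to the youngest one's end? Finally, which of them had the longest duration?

Start ages (Ma): Terreneuvian 538.8, Cisuralian 298.9, Lopingian 259.51, Oligocene 33.9, Miocene 23.03, Pleistocene 2.58.
Ordered youngest to oldest: Pleistocene, Miocene, Oligocene, Lopingian, Cisuralian, Terreneuvian.
Span = 538.8 − 0.0117 = 538.7883 Myr.
Durations: Pleistocene 2.5683, Terreneuvian 17.8, Cisuralian 25.89, Oligocene 10.87, Miocene 17.697, Lopingian 7.608 → longest is Cisuralian (25.89 Myr).

Pleistocene → Miocene → Oligocene → Lopingian → Cisuralian → Terreneuvian; total span 538.7883 Myr; longest is Cisuralian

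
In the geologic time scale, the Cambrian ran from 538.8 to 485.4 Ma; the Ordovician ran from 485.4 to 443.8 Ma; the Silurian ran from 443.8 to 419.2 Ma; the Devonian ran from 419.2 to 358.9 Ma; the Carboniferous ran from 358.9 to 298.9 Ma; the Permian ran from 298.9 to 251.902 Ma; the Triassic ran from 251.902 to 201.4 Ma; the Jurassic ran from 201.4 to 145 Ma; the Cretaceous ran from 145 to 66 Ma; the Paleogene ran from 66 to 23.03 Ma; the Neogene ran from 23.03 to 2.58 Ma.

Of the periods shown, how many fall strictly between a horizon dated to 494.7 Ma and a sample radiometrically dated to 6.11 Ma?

9

494.7 Ma sits inside the Cambrian (538.8–485.4) and 6.11 Ma inside the Neogene (23.03–2.58); neither of those is wholly between the two dates.
The listed periods lying completely between them are Ordovician, Silurian, Devonian, Carboniferous, Permian, Triassic, Jurassic, Cretaceous, Paleogene — 9 in all.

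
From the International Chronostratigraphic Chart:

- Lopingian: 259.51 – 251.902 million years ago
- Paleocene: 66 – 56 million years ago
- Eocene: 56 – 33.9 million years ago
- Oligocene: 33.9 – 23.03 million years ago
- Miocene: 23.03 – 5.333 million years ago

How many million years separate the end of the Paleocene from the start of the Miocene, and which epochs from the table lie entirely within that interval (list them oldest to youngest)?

End of Paleocene = 56 Ma; start of Miocene = 23.03 Ma.
Gap = 56 − 23.03 = 32.97 Myr.
Epochs wholly inside 56–23.03 Ma: Eocene (56–33.9), Oligocene (33.9–23.03).

32.97 million years; Eocene, Oligocene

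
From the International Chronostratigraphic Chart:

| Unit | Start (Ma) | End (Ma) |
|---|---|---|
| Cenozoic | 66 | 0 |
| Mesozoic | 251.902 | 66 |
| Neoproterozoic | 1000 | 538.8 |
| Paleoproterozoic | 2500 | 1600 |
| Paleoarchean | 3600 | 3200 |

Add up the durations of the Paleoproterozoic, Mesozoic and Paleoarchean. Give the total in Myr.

1485.902 million years

Each duration: Paleoproterozoic = 900; Mesozoic = 185.902; Paleoarchean = 400.
Sum: 900 + 185.902 + 400 = 1485.902 Myr.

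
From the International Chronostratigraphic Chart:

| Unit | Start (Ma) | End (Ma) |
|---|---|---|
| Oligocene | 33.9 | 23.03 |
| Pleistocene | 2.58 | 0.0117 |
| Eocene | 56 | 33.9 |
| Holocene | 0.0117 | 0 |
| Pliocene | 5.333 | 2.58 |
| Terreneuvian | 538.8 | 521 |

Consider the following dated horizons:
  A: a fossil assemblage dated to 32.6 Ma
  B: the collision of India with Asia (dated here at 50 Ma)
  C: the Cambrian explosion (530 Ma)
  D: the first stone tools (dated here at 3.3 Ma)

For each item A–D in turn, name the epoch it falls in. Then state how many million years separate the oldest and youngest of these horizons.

Match each age against the start–end ranges in the excerpt: A = 32.6 Ma → Oligocene (33.9–23.03); B = 50 Ma → Eocene (56–33.9); C = 530 Ma → Terreneuvian (538.8–521); D = 3.3 Ma → Pliocene (5.333–2.58).
The largest age is 530 Ma and the smallest is 3.3 Ma; their difference is 526.7 Myr.

A — Oligocene; B — Eocene; C — Terreneuvian; D — Pliocene; span 526.7 million years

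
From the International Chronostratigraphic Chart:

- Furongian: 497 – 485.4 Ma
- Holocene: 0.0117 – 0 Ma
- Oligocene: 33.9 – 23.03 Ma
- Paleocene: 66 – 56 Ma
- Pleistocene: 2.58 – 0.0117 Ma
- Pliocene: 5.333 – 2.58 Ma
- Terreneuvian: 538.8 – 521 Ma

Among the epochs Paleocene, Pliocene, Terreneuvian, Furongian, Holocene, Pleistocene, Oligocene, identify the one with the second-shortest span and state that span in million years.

Durations: Paleocene 10; Pliocene 2.753; Terreneuvian 17.8; Furongian 11.6; Holocene 0.0117; Pleistocene 2.5683; Oligocene 10.87 Myr.
Sorted shortest-first: Holocene (0.0117), Pleistocene (2.5683), Pliocene (2.753), Paleocene (10), Oligocene (10.87), Furongian (11.6), Terreneuvian (17.8).
The second shortest is Pleistocene at 2.5683 Myr.

Pleistocene, 2.5683 million years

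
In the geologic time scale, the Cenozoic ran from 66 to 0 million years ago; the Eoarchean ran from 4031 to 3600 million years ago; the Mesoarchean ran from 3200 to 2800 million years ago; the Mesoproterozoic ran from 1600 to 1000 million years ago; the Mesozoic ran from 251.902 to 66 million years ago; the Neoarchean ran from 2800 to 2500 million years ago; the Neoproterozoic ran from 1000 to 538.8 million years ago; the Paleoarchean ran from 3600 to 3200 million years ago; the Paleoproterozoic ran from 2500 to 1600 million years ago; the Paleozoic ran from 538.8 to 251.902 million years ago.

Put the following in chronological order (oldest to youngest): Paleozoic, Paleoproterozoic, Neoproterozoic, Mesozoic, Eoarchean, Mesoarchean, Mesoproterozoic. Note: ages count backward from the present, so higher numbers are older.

Eoarchean, then Mesoarchean, then Paleoproterozoic, then Mesoproterozoic, then Neoproterozoic, then Paleozoic, then Mesozoic

Sorting by start age (descending Ma, since larger Ma = older): Eoarchean began 4031, Mesoarchean began 3200, Paleoproterozoic began 2500, Mesoproterozoic began 1600, Neoproterozoic began 1000, Paleozoic began 538.8, Mesozoic began 251.902.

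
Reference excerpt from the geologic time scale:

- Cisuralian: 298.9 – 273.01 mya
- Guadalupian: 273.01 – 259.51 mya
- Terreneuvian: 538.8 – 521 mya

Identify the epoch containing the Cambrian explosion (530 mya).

Terreneuvian

530 Ma lies between 538.8 and 521 Ma, so it falls in the Terreneuvian.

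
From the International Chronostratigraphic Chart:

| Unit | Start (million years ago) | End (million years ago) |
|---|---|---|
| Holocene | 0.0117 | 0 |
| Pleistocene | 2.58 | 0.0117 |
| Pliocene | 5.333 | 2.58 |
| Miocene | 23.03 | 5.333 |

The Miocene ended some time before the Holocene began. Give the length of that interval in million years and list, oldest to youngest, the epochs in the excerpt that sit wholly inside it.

The Miocene closes at 5.333 Ma and the Holocene opens at 0.0117 Ma, so the interval is 5.333 − 0.0117 = 5.3213 Myr.
An epoch fits inside if it starts at or after 5.333 Ma and ends at or before 0.0117 Ma; oldest first that gives Pliocene, Pleistocene.

5.3213 million years; Pliocene, Pleistocene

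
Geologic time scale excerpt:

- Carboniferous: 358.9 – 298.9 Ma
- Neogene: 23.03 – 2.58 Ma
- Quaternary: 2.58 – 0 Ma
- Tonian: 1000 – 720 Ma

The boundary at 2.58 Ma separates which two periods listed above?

The Neogene ends at 2.58 Ma and the Quaternary begins at 2.58 Ma, so they share that boundary.

Neogene and Quaternary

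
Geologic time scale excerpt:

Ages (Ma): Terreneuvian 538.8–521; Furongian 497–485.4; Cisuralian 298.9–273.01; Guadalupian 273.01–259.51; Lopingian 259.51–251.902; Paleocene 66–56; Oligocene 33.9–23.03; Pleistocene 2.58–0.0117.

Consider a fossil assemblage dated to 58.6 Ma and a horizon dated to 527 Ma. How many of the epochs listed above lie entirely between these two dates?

4

527 Ma sits inside the Terreneuvian (538.8–521) and 58.6 Ma inside the Paleocene (66–56); neither of those is wholly between the two dates.
The listed epochs lying completely between them are Furongian, Cisuralian, Guadalupian, Lopingian — 4 in all.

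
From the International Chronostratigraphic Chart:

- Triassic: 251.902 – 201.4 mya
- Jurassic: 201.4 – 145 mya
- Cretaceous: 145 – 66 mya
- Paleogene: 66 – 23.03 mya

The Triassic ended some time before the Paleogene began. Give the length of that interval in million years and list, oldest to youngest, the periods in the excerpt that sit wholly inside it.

End of Triassic = 201.4 Ma; start of Paleogene = 66 Ma.
Gap = 201.4 − 66 = 135.4 Myr.
Periods wholly inside 201.4–66 Ma: Jurassic (201.4–145), Cretaceous (145–66).

135.4 million years; Jurassic, Cretaceous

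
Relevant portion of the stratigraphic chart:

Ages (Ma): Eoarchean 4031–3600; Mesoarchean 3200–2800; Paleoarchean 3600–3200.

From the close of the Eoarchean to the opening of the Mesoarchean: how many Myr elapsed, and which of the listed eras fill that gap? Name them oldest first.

400 million years; Paleoarchean

End of Eoarchean = 3600 Ma; start of Mesoarchean = 3200 Ma.
Gap = 3600 − 3200 = 400 Myr.
Eras wholly inside 3600–3200 Ma: Paleoarchean (3600–3200).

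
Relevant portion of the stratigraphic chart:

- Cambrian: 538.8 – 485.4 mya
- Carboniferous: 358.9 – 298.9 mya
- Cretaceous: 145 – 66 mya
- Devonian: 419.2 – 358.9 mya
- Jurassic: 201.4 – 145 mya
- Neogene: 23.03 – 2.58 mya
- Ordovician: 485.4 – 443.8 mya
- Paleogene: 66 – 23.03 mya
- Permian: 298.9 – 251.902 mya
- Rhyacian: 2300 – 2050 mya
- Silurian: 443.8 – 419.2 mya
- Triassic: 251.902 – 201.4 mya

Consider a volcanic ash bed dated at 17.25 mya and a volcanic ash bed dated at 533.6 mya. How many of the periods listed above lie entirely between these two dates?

9

533.6 Ma sits inside the Cambrian (538.8–485.4) and 17.25 Ma inside the Neogene (23.03–2.58); neither of those is wholly between the two dates.
The listed periods lying completely between them are Ordovician, Silurian, Devonian, Carboniferous, Permian, Triassic, Jurassic, Cretaceous, Paleogene — 9 in all.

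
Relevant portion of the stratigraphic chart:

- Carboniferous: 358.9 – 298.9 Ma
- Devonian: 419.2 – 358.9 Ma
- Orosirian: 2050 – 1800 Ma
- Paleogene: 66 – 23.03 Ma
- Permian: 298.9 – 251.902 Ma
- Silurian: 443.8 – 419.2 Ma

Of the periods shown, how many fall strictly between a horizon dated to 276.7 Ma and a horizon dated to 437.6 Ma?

The older date is 437.6 Ma and the younger is 276.7 Ma.
Periods with start < 437.6 and end > 276.7 Ma: Devonian (419.2–358.9), Carboniferous (358.9–298.9).
That is 2 complete periods.

2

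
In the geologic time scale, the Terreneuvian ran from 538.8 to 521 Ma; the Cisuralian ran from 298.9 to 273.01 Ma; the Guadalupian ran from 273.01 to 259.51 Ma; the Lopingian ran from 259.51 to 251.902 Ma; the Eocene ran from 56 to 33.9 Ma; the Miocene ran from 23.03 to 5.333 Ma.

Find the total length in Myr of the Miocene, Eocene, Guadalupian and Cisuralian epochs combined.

Each duration: Miocene = 17.697; Eocene = 22.1; Guadalupian = 13.5; Cisuralian = 25.89.
Sum: 17.697 + 22.1 + 13.5 + 25.89 = 79.187 Myr.

79.187 million years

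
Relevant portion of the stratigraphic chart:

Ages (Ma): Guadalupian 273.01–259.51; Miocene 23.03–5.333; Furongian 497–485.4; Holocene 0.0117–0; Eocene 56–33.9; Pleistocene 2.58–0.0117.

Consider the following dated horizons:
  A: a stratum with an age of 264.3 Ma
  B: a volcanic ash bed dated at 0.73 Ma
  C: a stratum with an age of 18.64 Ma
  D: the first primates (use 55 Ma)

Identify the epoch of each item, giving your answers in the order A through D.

A: 264.3 Ma lies in 273.01–259.51 Ma, so Guadalupian.
B: 0.73 Ma lies in 2.58–0.0117 Ma, so Pleistocene.
C: 18.64 Ma lies in 23.03–5.333 Ma, so Miocene.
D: 55 Ma lies in 56–33.9 Ma, so Eocene.

A — Guadalupian; B — Pleistocene; C — Miocene; D — Eocene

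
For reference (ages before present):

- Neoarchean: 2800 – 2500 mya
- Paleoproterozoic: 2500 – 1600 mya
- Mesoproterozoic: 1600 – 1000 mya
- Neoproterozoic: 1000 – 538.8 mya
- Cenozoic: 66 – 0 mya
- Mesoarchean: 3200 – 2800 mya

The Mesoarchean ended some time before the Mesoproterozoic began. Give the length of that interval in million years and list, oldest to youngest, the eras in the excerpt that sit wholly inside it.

The Mesoarchean closes at 2800 Ma and the Mesoproterozoic opens at 1600 Ma, so the interval is 2800 − 1600 = 1200 Myr.
An era fits inside if it starts at or after 2800 Ma and ends at or before 1600 Ma; oldest first that gives Neoarchean, Paleoproterozoic.

1200 million years; Neoarchean, Paleoproterozoic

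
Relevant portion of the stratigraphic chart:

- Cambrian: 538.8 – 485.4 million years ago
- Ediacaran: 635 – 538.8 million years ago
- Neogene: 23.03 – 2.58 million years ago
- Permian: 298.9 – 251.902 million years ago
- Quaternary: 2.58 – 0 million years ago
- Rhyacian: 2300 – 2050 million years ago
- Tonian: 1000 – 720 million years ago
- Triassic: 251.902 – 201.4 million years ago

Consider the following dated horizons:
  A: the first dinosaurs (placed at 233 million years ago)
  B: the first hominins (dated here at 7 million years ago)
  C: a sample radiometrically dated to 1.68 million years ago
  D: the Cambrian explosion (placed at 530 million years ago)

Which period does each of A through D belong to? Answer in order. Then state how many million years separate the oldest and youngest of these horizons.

A — Triassic; B — Neogene; C — Quaternary; D — Cambrian; span 528.32 million years

A: 233 Ma lies in 251.902–201.4 Ma, so Triassic.
B: 7 Ma lies in 23.03–2.58 Ma, so Neogene.
C: 1.68 Ma lies in 2.58–0 Ma, so Quaternary.
D: 530 Ma lies in 538.8–485.4 Ma, so Cambrian.
Oldest = 530 Ma, youngest = 1.68 Ma → span 528.32 Myr.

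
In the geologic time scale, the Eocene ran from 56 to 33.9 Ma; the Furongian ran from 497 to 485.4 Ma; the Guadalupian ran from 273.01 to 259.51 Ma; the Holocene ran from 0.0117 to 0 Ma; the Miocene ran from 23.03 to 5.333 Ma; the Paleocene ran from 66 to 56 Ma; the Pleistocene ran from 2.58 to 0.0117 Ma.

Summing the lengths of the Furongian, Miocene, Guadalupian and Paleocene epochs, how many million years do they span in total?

Duration is start − end for each: (497 − 485.4) + (23.03 − 5.333) + (273.01 − 259.51) + (66 − 56).
That is 11.6 + 17.697 + 13.5 + 10, which totals 52.797 million years.

52.797 million years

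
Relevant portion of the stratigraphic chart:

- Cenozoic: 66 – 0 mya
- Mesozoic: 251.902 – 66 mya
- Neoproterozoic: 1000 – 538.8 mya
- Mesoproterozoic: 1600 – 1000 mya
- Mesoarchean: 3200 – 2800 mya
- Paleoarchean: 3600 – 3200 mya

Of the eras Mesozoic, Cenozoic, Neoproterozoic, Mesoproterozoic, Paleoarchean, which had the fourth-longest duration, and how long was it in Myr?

Start − end for each: Mesozoic 251.902 − 66 = 185.902; Cenozoic 66 − 0 = 66; Neoproterozoic 1000 − 538.8 = 461.2; Mesoproterozoic 1600 − 1000 = 600; Paleoarchean 3600 − 3200 = 400.
Ranking these from longest: Mesoproterozoic > Neoproterozoic > Paleoarchean > Mesozoic > Cenozoic.
Position 4 in that ranking is Mesozoic, which lasted 185.902 Myr.

Mesozoic, 185.902 million years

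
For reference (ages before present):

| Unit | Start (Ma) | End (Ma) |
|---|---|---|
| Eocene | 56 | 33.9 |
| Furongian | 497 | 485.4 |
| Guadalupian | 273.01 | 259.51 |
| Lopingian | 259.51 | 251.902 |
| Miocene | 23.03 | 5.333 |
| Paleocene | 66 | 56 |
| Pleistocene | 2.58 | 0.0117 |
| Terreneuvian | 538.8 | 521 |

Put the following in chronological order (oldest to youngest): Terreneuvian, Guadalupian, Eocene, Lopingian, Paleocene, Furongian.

Terreneuvian, then Furongian, then Guadalupian, then Lopingian, then Paleocene, then Eocene

Read off each span (Ma): Terreneuvian 538.8–521; Guadalupian 273.01–259.51; Eocene 56–33.9; Lopingian 259.51–251.902; Paleocene 66–56; Furongian 497–485.4.
Larger Ma is older, so oldest→youngest is Terreneuvian, Furongian, Guadalupian, Lopingian, Paleocene, Eocene.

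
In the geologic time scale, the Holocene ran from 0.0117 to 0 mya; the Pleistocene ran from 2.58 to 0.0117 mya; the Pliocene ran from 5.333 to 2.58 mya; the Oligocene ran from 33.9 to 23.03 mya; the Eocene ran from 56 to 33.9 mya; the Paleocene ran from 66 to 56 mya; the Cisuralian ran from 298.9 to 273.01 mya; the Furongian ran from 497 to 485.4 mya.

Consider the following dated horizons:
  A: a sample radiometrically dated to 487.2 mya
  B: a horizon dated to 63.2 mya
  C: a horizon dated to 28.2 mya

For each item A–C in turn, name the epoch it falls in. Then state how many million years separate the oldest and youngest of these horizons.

Match each age against the start–end ranges in the excerpt: A = 487.2 Ma → Furongian (497–485.4); B = 63.2 Ma → Paleocene (66–56); C = 28.2 Ma → Oligocene (33.9–23.03).
The largest age is 487.2 Ma and the smallest is 28.2 Ma; their difference is 459 Myr.

A — Furongian; B — Paleocene; C — Oligocene; span 459 million years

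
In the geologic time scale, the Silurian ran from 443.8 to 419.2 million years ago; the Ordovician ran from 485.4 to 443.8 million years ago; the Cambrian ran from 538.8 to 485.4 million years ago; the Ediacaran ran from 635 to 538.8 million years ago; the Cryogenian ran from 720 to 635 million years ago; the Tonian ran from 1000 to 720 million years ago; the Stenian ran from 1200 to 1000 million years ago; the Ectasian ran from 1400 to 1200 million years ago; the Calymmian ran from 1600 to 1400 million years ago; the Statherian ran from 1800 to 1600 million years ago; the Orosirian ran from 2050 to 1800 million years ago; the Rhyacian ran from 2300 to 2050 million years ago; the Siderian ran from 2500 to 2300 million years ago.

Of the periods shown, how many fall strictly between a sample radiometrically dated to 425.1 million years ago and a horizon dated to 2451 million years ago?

11

2451 Ma sits inside the Siderian (2500–2300) and 425.1 Ma inside the Silurian (443.8–419.2); neither of those is wholly between the two dates.
The listed periods lying completely between them are Rhyacian, Orosirian, Statherian, Calymmian, Ectasian, Stenian, Tonian, Cryogenian, Ediacaran, Cambrian, Ordovician — 11 in all.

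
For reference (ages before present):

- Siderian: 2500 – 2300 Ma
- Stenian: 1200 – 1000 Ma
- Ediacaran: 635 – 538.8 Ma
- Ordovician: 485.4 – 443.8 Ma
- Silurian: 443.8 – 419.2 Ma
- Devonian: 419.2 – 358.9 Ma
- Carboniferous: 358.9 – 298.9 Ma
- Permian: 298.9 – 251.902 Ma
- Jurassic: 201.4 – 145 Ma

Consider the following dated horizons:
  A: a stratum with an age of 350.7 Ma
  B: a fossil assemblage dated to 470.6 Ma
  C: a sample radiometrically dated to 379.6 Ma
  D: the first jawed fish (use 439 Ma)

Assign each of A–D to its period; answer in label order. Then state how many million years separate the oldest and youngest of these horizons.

A: 350.7 Ma lies in 358.9–298.9 Ma, so Carboniferous.
B: 470.6 Ma lies in 485.4–443.8 Ma, so Ordovician.
C: 379.6 Ma lies in 419.2–358.9 Ma, so Devonian.
D: 439 Ma lies in 443.8–419.2 Ma, so Silurian.
Oldest = 470.6 Ma, youngest = 350.7 Ma → span 119.9 Myr.

A — Carboniferous; B — Ordovician; C — Devonian; D — Silurian; span 119.9 million years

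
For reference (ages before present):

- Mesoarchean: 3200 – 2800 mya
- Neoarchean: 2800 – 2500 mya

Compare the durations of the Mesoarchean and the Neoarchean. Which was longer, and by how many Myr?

Mesoarchean: 3200 − 2800 = 400 Myr.
Neoarchean: 2800 − 2500 = 300 Myr.
Difference: 400 − 300 = 100 Myr, so the Mesoarchean was longer.

Mesoarchean, by 100 million years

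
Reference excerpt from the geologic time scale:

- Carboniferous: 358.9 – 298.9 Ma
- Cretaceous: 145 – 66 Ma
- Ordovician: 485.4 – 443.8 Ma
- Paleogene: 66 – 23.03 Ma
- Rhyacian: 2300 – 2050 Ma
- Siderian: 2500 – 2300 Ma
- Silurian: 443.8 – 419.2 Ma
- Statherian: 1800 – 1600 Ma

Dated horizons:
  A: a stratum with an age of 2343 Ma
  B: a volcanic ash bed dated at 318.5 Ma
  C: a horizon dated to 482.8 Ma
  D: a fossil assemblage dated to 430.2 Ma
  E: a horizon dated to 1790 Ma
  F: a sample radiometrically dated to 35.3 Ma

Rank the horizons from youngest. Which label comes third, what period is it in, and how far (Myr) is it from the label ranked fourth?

D, in the Silurian; 52.6 million years to C

Sorted youngest-first by Ma: F (35.3), B (318.5), D (430.2), C (482.8), E (1790), A (2343).
The third youngest is D at 430.2 Ma, which lies in 443.8–419.2 Ma: the Silurian.
The fourth youngest is C at 482.8 Ma; separation = |430.2 − 482.8| = 52.6 Myr.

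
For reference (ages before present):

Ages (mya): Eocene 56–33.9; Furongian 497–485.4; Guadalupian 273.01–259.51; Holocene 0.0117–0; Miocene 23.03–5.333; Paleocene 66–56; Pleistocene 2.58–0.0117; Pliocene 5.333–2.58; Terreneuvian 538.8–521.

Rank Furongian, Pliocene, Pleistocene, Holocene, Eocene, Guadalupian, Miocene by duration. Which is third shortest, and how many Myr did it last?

Pliocene, 2.753 million years

Start − end for each: Furongian 497 − 485.4 = 11.6; Pliocene 5.333 − 2.58 = 2.753; Pleistocene 2.58 − 0.0117 = 2.5683; Holocene 0.0117 − 0 = 0.0117; Eocene 56 − 33.9 = 22.1; Guadalupian 273.01 − 259.51 = 13.5; Miocene 23.03 − 5.333 = 17.697.
Ranking these from shortest: Holocene < Pleistocene < Pliocene < Furongian < Guadalupian < Miocene < Eocene.
Position 3 in that ranking is Pliocene, which lasted 2.753 Myr.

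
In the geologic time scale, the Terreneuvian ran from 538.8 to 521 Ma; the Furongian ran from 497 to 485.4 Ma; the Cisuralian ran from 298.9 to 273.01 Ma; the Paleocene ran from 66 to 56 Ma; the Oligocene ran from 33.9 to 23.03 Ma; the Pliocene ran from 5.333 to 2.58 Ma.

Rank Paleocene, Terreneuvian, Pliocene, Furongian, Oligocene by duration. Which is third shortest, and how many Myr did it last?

Start − end for each: Paleocene 66 − 56 = 10; Terreneuvian 538.8 − 521 = 17.8; Pliocene 5.333 − 2.58 = 2.753; Furongian 497 − 485.4 = 11.6; Oligocene 33.9 − 23.03 = 10.87.
Ranking these from shortest: Pliocene < Paleocene < Oligocene < Furongian < Terreneuvian.
Position 3 in that ranking is Oligocene, which lasted 10.87 Myr.

Oligocene, 10.87 million years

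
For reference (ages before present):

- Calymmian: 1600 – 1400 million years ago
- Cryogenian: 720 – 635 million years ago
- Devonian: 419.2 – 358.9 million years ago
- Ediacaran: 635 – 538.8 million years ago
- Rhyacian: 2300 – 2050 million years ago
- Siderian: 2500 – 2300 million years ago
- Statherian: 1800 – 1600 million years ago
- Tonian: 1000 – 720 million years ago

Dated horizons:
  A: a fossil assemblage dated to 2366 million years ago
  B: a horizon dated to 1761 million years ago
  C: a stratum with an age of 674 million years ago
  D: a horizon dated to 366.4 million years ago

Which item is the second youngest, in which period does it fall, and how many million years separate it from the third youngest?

Smaller Ma means younger, so youngest first: D 366.4 < C 674 < B 1761 < A 2366.
Counting 2 along gives C (674 Ma); the excerpt puts that inside the Cryogenian, 720–635 Ma.
Next in line is B (1761 Ma), and 1761 − 674 = 1087 Myr.

C, in the Cryogenian; 1087 million years to B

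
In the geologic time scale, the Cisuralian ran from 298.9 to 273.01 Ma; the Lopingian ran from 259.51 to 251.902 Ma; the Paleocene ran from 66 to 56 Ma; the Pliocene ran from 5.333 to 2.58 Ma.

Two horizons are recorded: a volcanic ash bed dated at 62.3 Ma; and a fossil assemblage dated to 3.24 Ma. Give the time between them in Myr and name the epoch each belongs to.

Elapsed time: 62.3 − 3.24 = 59.06 Myr.
62.3 Ma lies within 66–56 Ma: Paleocene.
3.24 Ma lies within 5.333–2.58 Ma: Pliocene.

59.06 million years apart; the first in the Paleocene, the second in the Pliocene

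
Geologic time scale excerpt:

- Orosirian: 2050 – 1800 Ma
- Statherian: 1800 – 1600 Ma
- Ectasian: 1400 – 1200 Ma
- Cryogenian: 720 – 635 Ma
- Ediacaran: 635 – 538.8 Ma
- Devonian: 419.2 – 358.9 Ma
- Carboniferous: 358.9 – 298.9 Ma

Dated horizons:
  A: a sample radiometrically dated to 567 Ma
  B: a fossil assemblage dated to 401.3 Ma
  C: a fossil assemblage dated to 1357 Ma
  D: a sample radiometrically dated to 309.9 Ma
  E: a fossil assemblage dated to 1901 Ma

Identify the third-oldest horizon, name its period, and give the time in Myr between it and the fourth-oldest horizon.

Sorted oldest-first by Ma: E (1901), C (1357), A (567), B (401.3), D (309.9).
The third oldest is A at 567 Ma, which lies in 635–538.8 Ma: the Ediacaran.
The fourth oldest is B at 401.3 Ma; separation = |567 − 401.3| = 165.7 Myr.

A, in the Ediacaran; 165.7 million years to B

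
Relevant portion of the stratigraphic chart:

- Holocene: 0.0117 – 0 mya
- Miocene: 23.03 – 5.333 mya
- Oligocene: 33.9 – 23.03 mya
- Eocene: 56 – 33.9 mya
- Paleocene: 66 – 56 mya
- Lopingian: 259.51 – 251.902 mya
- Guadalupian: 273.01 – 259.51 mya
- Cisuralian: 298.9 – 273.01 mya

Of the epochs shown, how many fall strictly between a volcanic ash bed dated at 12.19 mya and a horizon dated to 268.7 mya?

The older date is 268.7 Ma and the younger is 12.19 Ma.
Epochs with start < 268.7 and end > 12.19 Ma: Lopingian (259.51–251.902), Paleocene (66–56), Eocene (56–33.9), Oligocene (33.9–23.03).
That is 4 complete epochs.

4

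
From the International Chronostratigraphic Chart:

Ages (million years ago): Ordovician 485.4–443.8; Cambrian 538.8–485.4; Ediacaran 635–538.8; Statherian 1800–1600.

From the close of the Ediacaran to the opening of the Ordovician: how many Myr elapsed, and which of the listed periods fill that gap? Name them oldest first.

End of Ediacaran = 538.8 Ma; start of Ordovician = 485.4 Ma.
Gap = 538.8 − 485.4 = 53.4 Myr.
Periods wholly inside 538.8–485.4 Ma: Cambrian (538.8–485.4).

53.4 million years; Cambrian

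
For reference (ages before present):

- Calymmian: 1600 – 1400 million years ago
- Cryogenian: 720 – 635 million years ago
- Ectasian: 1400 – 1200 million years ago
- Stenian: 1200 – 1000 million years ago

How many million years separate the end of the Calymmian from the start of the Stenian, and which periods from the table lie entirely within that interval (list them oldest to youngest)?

End of Calymmian = 1400 Ma; start of Stenian = 1200 Ma.
Gap = 1400 − 1200 = 200 Myr.
Periods wholly inside 1400–1200 Ma: Ectasian (1400–1200).

200 million years; Ectasian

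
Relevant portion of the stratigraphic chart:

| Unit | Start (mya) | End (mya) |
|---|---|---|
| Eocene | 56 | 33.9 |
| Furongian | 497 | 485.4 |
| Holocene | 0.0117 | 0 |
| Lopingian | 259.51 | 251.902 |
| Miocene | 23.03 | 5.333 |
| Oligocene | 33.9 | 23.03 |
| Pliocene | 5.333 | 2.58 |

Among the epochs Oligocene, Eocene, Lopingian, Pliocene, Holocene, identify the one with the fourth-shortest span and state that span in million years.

Oligocene, 10.87 million years

Durations: Oligocene 10.87; Eocene 22.1; Lopingian 7.608; Pliocene 2.753; Holocene 0.0117 Myr.
Sorted shortest-first: Holocene (0.0117), Pliocene (2.753), Lopingian (7.608), Oligocene (10.87), Eocene (22.1).
The fourth shortest is Oligocene at 10.87 Myr.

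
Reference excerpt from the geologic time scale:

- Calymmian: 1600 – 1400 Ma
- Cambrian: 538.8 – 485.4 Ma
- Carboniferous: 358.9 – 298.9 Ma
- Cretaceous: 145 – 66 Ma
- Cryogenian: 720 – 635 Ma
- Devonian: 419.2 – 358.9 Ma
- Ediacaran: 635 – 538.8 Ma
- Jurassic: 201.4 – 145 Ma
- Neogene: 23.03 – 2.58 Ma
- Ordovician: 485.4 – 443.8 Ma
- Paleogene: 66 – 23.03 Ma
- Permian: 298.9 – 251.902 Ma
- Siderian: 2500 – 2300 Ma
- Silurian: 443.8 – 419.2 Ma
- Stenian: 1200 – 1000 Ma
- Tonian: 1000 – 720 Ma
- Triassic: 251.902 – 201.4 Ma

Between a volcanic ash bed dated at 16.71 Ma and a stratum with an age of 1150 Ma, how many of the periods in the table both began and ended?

1150 Ma sits inside the Stenian (1200–1000) and 16.71 Ma inside the Neogene (23.03–2.58); neither of those is wholly between the two dates.
The listed periods lying completely between them are Tonian, Cryogenian, Ediacaran, Cambrian, Ordovician, Silurian, Devonian, Carboniferous, Permian, Triassic, Jurassic, Cretaceous, Paleogene — 13 in all.

13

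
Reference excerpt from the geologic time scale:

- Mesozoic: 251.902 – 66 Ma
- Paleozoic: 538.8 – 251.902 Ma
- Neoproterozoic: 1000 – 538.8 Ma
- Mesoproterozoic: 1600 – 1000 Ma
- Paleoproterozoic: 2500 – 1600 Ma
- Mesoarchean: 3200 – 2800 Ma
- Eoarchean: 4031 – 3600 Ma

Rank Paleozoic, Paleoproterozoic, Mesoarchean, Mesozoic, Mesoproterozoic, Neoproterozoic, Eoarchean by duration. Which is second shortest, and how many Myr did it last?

Paleozoic, 286.898 million years

Start − end for each: Paleozoic 538.8 − 251.902 = 286.898; Paleoproterozoic 2500 − 1600 = 900; Mesoarchean 3200 − 2800 = 400; Mesozoic 251.902 − 66 = 185.902; Mesoproterozoic 1600 − 1000 = 600; Neoproterozoic 1000 − 538.8 = 461.2; Eoarchean 4031 − 3600 = 431.
Ranking these from shortest: Mesozoic < Paleozoic < Mesoarchean < Eoarchean < Neoproterozoic < Mesoproterozoic < Paleoproterozoic.
Position 2 in that ranking is Paleozoic, which lasted 286.898 Myr.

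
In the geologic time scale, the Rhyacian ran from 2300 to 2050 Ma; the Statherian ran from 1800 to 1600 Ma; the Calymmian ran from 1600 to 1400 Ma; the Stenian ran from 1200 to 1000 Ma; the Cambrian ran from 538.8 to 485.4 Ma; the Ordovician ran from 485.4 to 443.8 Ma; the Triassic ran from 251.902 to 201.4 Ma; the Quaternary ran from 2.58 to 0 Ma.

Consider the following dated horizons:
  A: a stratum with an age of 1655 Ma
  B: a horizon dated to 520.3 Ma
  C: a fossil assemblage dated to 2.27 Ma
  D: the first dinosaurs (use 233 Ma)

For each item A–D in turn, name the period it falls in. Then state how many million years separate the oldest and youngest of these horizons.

A — Statherian; B — Cambrian; C — Quaternary; D — Triassic; span 1652.73 million years

A: 1655 Ma lies in 1800–1600 Ma, so Statherian.
B: 520.3 Ma lies in 538.8–485.4 Ma, so Cambrian.
C: 2.27 Ma lies in 2.58–0 Ma, so Quaternary.
D: 233 Ma lies in 251.902–201.4 Ma, so Triassic.
Oldest = 1655 Ma, youngest = 2.27 Ma → span 1652.73 Myr.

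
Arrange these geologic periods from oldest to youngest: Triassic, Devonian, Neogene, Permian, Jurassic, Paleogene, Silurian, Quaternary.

Silurian → Devonian → Permian → Triassic → Jurassic → Paleogene → Neogene → Quaternary

Era membership (oldest first within each) — Paleozoic: Silurian, Devonian, Permian; Mesozoic: Triassic, Jurassic; Cenozoic: Paleogene, Neogene, Quaternary. Paleozoic precedes Mesozoic, which precedes Cenozoic. Concatenating the groups in that era order gives oldest to youngest directly.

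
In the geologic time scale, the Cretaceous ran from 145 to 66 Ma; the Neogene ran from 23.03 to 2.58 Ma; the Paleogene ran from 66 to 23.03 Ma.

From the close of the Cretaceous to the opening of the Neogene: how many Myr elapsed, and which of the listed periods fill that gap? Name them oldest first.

The Cretaceous closes at 66 Ma and the Neogene opens at 23.03 Ma, so the interval is 66 − 23.03 = 42.97 Myr.
A period fits inside if it starts at or after 66 Ma and ends at or before 23.03 Ma; oldest first that gives Paleogene.

42.97 million years; Paleogene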